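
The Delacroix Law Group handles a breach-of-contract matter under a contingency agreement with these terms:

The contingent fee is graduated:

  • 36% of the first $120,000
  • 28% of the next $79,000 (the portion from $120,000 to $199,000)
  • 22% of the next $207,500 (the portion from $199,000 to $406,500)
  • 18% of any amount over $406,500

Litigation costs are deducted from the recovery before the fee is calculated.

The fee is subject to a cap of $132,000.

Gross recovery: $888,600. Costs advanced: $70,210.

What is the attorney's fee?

Fee base (net of costs): $888,600 − $70,210 = $818,390
First $120,000 at 36% = $43,200.00
Next $79,000 at 28% = $22,120.00
Next $207,500 at 22% = $45,650.00
Remaining $411,890 at 18% = $74,140.20
Fee: $43,200.00 + $22,120.00 + $45,650.00 + $74,140.20 = $185,110.20
$185,110.20 exceeds the $132,000 cap, so the fee is capped at $132,000.00.

$132,000.00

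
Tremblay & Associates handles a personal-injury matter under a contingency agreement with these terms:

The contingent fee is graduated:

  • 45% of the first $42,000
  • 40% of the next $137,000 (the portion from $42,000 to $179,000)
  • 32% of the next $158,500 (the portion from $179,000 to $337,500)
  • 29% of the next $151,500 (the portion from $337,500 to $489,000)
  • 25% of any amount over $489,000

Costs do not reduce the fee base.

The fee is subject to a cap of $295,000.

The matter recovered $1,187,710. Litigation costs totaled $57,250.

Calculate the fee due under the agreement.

Fee base is the gross recovery, $1,187,710; costs are reimbursed separately.
First $42,000 at 45% = $18,900.00
Next $137,000 at 40% = $54,800.00
Next $158,500 at 32% = $50,720.00
Next $151,500 at 29% = $43,935.00
Remaining $698,710 at 25% = $174,677.50
Fee: $18,900.00 + $54,800.00 + $50,720.00 + $43,935.00 + $174,677.50 = $343,032.50
$343,032.50 exceeds the $295,000 cap, so the fee is capped at $295,000.00.

$295,000.00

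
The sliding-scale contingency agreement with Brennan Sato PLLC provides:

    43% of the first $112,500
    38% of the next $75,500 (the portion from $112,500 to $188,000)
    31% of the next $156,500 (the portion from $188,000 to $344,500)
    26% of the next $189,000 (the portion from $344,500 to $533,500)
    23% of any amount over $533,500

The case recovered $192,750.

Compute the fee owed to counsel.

$78,537.50

First $112,500 at 43% = $48,375.00
Next $75,500 at 38% = $28,690.00
Remaining $4,750 at 31% = $1,472.50
Fee: $48,375.00 + $28,690.00 + $1,472.50 = $78,537.50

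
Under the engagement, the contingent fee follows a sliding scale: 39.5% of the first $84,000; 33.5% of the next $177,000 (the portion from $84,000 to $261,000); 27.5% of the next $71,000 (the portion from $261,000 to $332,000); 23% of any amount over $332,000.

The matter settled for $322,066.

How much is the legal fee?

$109,268.15

First $84,000 at 39.5% = $33,180.00
Next $177,000 at 33.5% = $59,295.00
Remaining $61,066 at 27.5% = $16,793.15
Fee: $33,180.00 + $59,295.00 + $16,793.15 = $109,268.15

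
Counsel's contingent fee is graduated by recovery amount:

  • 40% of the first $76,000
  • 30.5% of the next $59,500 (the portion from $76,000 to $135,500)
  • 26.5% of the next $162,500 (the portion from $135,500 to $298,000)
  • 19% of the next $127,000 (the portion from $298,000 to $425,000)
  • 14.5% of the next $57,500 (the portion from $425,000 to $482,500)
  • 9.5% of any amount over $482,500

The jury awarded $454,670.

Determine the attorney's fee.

First $76,000 at 40% = $30,400.00
Next $59,500 at 30.5% = $18,147.50
Next $162,500 at 26.5% = $43,062.50
Next $127,000 at 19% = $24,130.00
Remaining $29,670 at 14.5% = $4,302.15
Fee: $30,400.00 + $18,147.50 + $43,062.50 + $24,130.00 + $4,302.15 = $120,042.15

$120,042.15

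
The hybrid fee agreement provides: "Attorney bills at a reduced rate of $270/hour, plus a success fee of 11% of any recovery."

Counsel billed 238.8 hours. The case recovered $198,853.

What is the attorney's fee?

Hourly: 238.8 × $270 = $64,476.00
Success fee: 11% of $198,853 = $21,873.83
Total: $64,476.00 + $21,873.83 = $86,349.83

$86,349.83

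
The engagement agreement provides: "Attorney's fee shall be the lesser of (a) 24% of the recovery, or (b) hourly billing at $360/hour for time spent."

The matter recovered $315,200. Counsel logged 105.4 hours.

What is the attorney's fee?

$37,944.00

(a) 24% of $315,200 = $75,648.00
(b) 105.4 × $360 = $37,944.00
The lesser is (b): $37,944.00.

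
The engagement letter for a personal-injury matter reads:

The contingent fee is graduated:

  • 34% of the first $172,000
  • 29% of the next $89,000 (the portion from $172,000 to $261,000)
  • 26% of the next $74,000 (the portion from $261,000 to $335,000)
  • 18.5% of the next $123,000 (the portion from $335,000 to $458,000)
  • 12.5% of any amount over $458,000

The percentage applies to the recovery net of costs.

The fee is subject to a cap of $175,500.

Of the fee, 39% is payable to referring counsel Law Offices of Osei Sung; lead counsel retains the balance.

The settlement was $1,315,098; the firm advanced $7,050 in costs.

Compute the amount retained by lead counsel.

Fee base (net of costs): $1,315,098 − $7,050 = $1,308,048
First $172,000 at 34% = $58,480.00
Next $89,000 at 29% = $25,810.00
Next $74,000 at 26% = $19,240.00
Next $123,000 at 18.5% = $22,755.00
Remaining $850,048 at 12.5% = $106,256.00
Fee: $58,480.00 + $25,810.00 + $19,240.00 + $22,755.00 + $106,256.00 = $232,541.00
$232,541.00 exceeds the $175,500 cap, so the fee is capped at $175,500.00.
Referral share: 39% of $175,500.00 = $68,445.00; lead counsel retains $175,500.00 − $68,445.00 = $107,055.00.

$107,055.00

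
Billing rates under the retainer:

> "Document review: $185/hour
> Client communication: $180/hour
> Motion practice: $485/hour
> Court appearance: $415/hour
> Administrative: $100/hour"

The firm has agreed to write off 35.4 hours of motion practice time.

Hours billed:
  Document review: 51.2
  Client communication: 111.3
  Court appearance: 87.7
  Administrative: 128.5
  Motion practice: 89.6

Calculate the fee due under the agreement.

$105,038.50

Document review: 51.2 × $185 = $9,472.00
Client communication: 111.3 × $180 = $20,034.00
Motion practice: 89.6 × $485 = $43,456.00
Court appearance: 87.7 × $415 = $36,395.50
Administrative: 128.5 × $100 = $12,850.00
Subtotal: $122,207.50
Write-off: 35.4 × $485 = $17,169.00
Total: $122,207.50 − $17,169.00 = $105,038.50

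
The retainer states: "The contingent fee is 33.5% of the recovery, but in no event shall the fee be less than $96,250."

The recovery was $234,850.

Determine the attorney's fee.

33.5% of $234,850 = $78,674.75
That is below the $96,250 minimum, so the minimum applies.

$96,250.00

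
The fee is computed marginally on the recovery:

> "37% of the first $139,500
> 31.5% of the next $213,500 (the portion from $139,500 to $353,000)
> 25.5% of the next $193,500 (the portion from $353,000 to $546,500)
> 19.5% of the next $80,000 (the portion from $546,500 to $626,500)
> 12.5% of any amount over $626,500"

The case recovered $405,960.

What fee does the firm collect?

$132,372.30

First $139,500 at 37% = $51,615.00
Next $213,500 at 31.5% = $67,252.50
Remaining $52,960 at 25.5% = $13,504.80
Fee: $51,615.00 + $67,252.50 + $13,504.80 = $132,372.30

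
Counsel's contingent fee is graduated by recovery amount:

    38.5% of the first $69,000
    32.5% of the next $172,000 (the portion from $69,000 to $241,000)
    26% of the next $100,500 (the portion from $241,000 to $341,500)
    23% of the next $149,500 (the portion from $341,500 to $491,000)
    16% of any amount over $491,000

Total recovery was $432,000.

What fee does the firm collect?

$129,410.00

First $69,000 at 38.5% = $26,565.00
Next $172,000 at 32.5% = $55,900.00
Next $100,500 at 26% = $26,130.00
Remaining $90,500 at 23% = $20,815.00
Fee: $26,565.00 + $55,900.00 + $26,130.00 + $20,815.00 = $129,410.00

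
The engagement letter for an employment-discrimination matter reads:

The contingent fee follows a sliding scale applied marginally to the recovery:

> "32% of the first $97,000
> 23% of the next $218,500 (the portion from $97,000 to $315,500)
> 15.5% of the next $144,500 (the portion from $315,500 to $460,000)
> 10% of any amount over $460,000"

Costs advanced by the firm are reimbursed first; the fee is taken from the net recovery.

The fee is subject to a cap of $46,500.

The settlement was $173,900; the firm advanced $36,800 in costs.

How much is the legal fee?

$40,263.00

Fee base (net of costs): $173,900 − $36,800 = $137,100
First $97,000 at 32% = $31,040.00
Remaining $40,100 at 23% = $9,223.00
Fee: $31,040.00 + $9,223.00 = $40,263.00
$40,263.00 is under the $46,500 cap.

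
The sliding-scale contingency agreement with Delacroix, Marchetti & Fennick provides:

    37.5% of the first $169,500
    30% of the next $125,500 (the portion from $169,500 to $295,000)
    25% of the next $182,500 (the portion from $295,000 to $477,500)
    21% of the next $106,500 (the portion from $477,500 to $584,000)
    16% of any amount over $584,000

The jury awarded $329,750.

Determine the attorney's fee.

$109,900.00

First $169,500 at 37.5% = $63,562.50
Next $125,500 at 30% = $37,650.00
Remaining $34,750 at 25% = $8,687.50
Fee: $63,562.50 + $37,650.00 + $8,687.50 = $109,900.00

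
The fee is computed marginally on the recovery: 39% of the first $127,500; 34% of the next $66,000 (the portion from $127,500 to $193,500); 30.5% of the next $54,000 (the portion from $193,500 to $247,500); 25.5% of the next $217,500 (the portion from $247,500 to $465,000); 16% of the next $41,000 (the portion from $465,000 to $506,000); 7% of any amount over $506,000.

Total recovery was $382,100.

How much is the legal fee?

$122,958.00

First $127,500 at 39% = $49,725.00
Next $66,000 at 34% = $22,440.00
Next $54,000 at 30.5% = $16,470.00
Remaining $134,600 at 25.5% = $34,323.00
Fee: $49,725.00 + $22,440.00 + $16,470.00 + $34,323.00 = $122,958.00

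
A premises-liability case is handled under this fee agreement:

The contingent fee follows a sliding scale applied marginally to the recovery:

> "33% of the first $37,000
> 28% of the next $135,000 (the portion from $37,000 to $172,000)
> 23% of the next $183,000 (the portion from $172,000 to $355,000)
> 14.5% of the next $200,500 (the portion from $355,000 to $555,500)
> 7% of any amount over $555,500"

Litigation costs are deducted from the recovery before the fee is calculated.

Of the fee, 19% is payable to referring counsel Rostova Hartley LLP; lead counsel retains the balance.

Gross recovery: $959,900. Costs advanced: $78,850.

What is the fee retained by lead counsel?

Fee base (net of costs): $959,900 − $78,850 = $881,050
First $37,000 at 33% = $12,210.00
Next $135,000 at 28% = $37,800.00
Next $183,000 at 23% = $42,090.00
Next $200,500 at 14.5% = $29,072.50
Remaining $325,550 at 7% = $22,788.50
Fee: $12,210.00 + $37,800.00 + $42,090.00 + $29,072.50 + $22,788.50 = $143,961.00
Referral share: 19% of $143,961.00 = $27,352.59; lead counsel retains $143,961.00 − $27,352.59 = $116,608.41.

$116,608.41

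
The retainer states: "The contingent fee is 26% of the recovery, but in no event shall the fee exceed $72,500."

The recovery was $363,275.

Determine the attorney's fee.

$72,500.00

26% of $363,275 = $94,451.50
That exceeds the $72,500 cap, so the fee is capped at $72,500.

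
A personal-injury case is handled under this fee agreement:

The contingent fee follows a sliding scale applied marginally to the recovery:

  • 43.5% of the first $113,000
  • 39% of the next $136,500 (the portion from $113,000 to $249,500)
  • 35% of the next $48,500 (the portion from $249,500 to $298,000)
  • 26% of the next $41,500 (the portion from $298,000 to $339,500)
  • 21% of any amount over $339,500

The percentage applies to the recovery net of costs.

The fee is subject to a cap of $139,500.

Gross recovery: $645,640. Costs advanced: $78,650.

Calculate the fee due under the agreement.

Fee base (net of costs): $645,640 − $78,650 = $566,990
First $113,000 at 43.5% = $49,155.00
Next $136,500 at 39% = $53,235.00
Next $48,500 at 35% = $16,975.00
Next $41,500 at 26% = $10,790.00
Remaining $227,490 at 21% = $47,772.90
Fee: $49,155.00 + $53,235.00 + $16,975.00 + $10,790.00 + $47,772.90 = $177,927.90
$177,927.90 exceeds the $139,500 cap, so the fee is capped at $139,500.00.

$139,500.00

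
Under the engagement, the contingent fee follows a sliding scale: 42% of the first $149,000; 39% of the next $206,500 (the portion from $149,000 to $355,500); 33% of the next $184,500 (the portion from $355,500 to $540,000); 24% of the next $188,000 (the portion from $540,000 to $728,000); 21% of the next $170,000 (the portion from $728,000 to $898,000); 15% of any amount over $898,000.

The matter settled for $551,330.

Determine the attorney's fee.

First $149,000 at 42% = $62,580.00
Next $206,500 at 39% = $80,535.00
Next $184,500 at 33% = $60,885.00
Remaining $11,330 at 24% = $2,719.20
Fee: $62,580.00 + $80,535.00 + $60,885.00 + $2,719.20 = $206,719.20

$206,719.20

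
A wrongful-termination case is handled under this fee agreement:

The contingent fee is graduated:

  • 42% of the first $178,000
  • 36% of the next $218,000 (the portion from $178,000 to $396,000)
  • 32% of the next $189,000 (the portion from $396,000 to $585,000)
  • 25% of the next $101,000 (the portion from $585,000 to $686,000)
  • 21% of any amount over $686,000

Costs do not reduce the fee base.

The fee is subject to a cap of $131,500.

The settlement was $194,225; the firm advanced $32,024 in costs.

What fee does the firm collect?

$80,601.00

Fee base is the gross recovery, $194,225; costs are reimbursed separately.
First $178,000 at 42% = $74,760.00
Remaining $16,225 at 36% = $5,841.00
Fee: $74,760.00 + $5,841.00 = $80,601.00
$80,601.00 is under the $131,500 cap.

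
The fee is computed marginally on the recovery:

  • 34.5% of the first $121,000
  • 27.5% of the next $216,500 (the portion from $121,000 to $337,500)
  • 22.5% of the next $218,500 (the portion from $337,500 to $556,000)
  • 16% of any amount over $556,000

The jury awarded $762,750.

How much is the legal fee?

First $121,000 at 34.5% = $41,745.00
Next $216,500 at 27.5% = $59,537.50
Next $218,500 at 22.5% = $49,162.50
Remaining $206,750 at 16% = $33,080.00
Fee: $41,745.00 + $59,537.50 + $49,162.50 + $33,080.00 = $183,525.00

$183,525.00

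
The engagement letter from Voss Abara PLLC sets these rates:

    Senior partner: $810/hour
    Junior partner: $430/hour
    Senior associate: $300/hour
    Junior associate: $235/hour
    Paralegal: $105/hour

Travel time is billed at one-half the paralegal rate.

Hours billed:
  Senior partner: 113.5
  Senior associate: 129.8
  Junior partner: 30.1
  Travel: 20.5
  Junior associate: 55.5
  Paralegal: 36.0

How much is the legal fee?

Senior partner: 113.5 × $810 = $91,935.00
Junior partner: 30.1 × $430 = $12,943.00
Senior associate: 129.8 × $300 = $38,940.00
Junior associate: 55.5 × $235 = $13,042.50
Paralegal: 36.0 × $105 = $3,780.00
Subtotal: $91,935.00 + $12,943.00 + $38,940.00 + $13,042.50 + $3,780.00 = $160,640.50
Travel: 20.5 × ($105 ÷ 2) = 20.5 × $52.50 = $1,076.25
Total: $160,640.50 + $1,076.25 = $161,716.75

$161,716.75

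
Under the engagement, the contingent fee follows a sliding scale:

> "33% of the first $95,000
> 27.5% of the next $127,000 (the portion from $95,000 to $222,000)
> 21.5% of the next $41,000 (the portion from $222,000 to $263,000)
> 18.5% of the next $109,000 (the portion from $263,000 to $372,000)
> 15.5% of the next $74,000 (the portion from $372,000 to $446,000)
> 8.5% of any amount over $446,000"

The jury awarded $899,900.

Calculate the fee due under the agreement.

$145,306.50

First $95,000 at 33% = $31,350.00
Next $127,000 at 27.5% = $34,925.00
Next $41,000 at 21.5% = $8,815.00
Next $109,000 at 18.5% = $20,165.00
Next $74,000 at 15.5% = $11,470.00
Remaining $453,900 at 8.5% = $38,581.50
Fee: $31,350.00 + $34,925.00 + $8,815.00 + $20,165.00 + $11,470.00 + $38,581.50 = $145,306.50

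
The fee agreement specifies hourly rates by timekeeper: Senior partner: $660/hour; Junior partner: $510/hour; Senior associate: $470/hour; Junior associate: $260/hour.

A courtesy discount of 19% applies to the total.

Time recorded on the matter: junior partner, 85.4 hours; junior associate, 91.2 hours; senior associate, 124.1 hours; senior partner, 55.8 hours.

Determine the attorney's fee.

Senior partner: 55.8 × $660 = $36,828.00
Junior partner: 85.4 × $510 = $43,554.00
Senior associate: 124.1 × $470 = $58,327.00
Junior associate: 91.2 × $260 = $23,712.00
Subtotal: $162,421.00
Less 19% discount: −$30,859.99
Total: $162,421.00 − $30,859.99 = $131,561.01

$131,561.01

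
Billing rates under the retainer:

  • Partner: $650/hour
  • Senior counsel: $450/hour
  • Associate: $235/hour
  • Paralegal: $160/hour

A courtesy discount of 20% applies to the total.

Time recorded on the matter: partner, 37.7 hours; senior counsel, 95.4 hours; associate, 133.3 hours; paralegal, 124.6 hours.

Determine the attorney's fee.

$94,957.20

Partner: 37.7 × $650 = $24,505.00
Senior counsel: 95.4 × $450 = $42,930.00
Associate: 133.3 × $235 = $31,325.50
Paralegal: 124.6 × $160 = $19,936.00
Subtotal: $118,696.50
Less 20% discount: −$23,739.30
Total: $118,696.50 − $23,739.30 = $94,957.20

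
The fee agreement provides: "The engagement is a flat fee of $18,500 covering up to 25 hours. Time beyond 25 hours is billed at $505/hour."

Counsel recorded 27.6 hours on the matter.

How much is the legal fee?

Flat fee: $18,500.00
Excess hours: 27.6 − 25 = 2.6
Overrun: 2.6 × $505 = $1,313.00
Total: $18,500.00 + $1,313.00 = $19,813.00

$19,813.00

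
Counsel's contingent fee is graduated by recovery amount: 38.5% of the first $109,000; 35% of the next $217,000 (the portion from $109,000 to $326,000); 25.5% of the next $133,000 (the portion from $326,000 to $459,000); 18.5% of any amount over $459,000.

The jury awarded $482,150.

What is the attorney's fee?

First $109,000 at 38.5% = $41,965.00
Next $217,000 at 35% = $75,950.00
Next $133,000 at 25.5% = $33,915.00
Remaining $23,150 at 18.5% = $4,282.75
Fee: $41,965.00 + $75,950.00 + $33,915.00 + $4,282.75 = $156,112.75

$156,112.75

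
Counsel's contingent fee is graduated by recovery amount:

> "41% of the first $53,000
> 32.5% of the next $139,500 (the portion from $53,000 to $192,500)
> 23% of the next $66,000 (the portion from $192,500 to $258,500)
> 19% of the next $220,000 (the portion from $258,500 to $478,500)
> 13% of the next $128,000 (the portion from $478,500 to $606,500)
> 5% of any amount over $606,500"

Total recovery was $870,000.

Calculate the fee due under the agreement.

First $53,000 at 41% = $21,730.00
Next $139,500 at 32.5% = $45,337.50
Next $66,000 at 23% = $15,180.00
Next $220,000 at 19% = $41,800.00
Next $128,000 at 13% = $16,640.00
Remaining $263,500 at 5% = $13,175.00
Fee: $21,730.00 + $45,337.50 + $15,180.00 + $41,800.00 + $16,640.00 + $13,175.00 = $153,862.50

$153,862.50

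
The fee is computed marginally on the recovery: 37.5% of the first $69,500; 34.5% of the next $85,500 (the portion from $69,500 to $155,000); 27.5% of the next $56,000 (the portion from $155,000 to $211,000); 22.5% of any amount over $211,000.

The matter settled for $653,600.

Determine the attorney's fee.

$170,545.00

First $69,500 at 37.5% = $26,062.50
Next $85,500 at 34.5% = $29,497.50
Next $56,000 at 27.5% = $15,400.00
Remaining $442,600 at 22.5% = $99,585.00
Fee: $26,062.50 + $29,497.50 + $15,400.00 + $99,585.00 = $170,545.00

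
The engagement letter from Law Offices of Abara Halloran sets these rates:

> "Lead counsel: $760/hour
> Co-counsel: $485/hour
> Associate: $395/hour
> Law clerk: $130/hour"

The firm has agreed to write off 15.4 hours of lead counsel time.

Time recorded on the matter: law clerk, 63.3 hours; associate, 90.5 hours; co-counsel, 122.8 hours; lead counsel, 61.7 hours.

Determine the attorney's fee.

$138,722.50

Lead counsel: 61.7 × $760 = $46,892.00
Co-counsel: 122.8 × $485 = $59,558.00
Associate: 90.5 × $395 = $35,747.50
Law clerk: 63.3 × $130 = $8,229.00
Subtotal: $150,426.50
Write-off: 15.4 × $760 = $11,704.00
Total: $150,426.50 − $11,704.00 = $138,722.50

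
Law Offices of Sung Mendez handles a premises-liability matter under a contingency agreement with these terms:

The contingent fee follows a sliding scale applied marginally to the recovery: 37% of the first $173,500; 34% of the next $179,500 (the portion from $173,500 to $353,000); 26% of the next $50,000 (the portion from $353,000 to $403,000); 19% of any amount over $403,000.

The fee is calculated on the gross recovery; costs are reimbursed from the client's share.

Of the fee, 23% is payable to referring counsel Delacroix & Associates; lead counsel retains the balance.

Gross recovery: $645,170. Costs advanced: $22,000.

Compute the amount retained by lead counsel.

$141,862.72

Fee base is the gross recovery, $645,170; costs are reimbursed separately.
First $173,500 at 37% = $64,195.00
Next $179,500 at 34% = $61,030.00
Next $50,000 at 26% = $13,000.00
Remaining $242,170 at 19% = $46,012.30
Fee: $64,195.00 + $61,030.00 + $13,000.00 + $46,012.30 = $184,237.30
Referral share: 23% of $184,237.30 = $42,374.58; lead counsel retains $184,237.30 − $42,374.58 = $141,862.72.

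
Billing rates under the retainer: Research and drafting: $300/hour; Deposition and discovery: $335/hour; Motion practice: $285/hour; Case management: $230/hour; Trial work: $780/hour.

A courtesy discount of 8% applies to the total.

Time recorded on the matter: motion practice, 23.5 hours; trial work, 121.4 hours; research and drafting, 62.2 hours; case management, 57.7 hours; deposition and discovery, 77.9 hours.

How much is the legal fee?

$146,663.64

Research and drafting: 62.2 × $300 = $18,660.00
Deposition and discovery: 77.9 × $335 = $26,096.50
Motion practice: 23.5 × $285 = $6,697.50
Case management: 57.7 × $230 = $13,271.00
Trial work: 121.4 × $780 = $94,692.00
Subtotal: $159,417.00
Less 8% discount: −$12,753.36
Total: $159,417.00 − $12,753.36 = $146,663.64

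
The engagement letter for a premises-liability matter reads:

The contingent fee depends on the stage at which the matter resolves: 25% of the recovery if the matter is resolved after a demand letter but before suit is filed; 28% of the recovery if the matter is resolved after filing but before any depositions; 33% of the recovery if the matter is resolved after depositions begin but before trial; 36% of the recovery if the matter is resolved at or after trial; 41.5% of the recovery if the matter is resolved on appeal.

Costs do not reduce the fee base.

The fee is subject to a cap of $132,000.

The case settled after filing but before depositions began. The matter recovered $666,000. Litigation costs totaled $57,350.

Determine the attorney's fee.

Fee base is the gross recovery, $666,000; costs are reimbursed separately.
The matter settled after filing but before depositions began, so the 28% rate applies.
$666,000 × 28% = $186,480.00
$186,480.00 exceeds the $132,000 cap, so the fee is capped at $132,000.00.

$132,000.00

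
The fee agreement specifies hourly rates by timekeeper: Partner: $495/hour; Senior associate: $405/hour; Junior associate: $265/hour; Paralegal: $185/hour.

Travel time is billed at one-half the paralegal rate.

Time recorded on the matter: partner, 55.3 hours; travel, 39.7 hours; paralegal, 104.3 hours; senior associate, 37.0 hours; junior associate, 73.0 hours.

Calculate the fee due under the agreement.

$84,671.25

Partner: 55.3 × $495 = $27,373.50
Senior associate: 37.0 × $405 = $14,985.00
Junior associate: 73.0 × $265 = $19,345.00
Paralegal: 104.3 × $185 = $19,295.50
Subtotal: $27,373.50 + $14,985.00 + $19,345.00 + $19,295.50 = $80,999.00
Travel: 39.7 × ($185 ÷ 2) = 39.7 × $92.50 = $3,672.25
Total: $80,999.00 + $3,672.25 = $84,671.25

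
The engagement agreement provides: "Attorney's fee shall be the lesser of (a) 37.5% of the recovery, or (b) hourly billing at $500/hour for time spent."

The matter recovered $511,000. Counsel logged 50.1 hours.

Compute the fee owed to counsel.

(a) 37.5% of $511,000 = $191,625.00
(b) 50.1 × $500 = $25,050.00
The lesser is (b): $25,050.00.

$25,050.00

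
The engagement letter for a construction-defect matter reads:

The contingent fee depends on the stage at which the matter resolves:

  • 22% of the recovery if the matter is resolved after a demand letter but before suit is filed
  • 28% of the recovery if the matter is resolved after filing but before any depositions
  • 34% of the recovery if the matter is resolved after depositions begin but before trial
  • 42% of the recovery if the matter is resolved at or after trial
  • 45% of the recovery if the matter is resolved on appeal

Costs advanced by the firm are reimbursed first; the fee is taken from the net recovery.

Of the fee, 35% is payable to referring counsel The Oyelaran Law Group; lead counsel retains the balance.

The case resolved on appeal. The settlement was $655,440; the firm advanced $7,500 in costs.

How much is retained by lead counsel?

$189,522.45

Fee base (net of costs): $655,440 − $7,500 = $647,940
The matter resolved on appeal, so the 45% rate applies.
$647,940 × 45% = $291,573.00
Referral share: 35% of $291,573.00 = $102,050.55; lead counsel retains $291,573.00 − $102,050.55 = $189,522.45.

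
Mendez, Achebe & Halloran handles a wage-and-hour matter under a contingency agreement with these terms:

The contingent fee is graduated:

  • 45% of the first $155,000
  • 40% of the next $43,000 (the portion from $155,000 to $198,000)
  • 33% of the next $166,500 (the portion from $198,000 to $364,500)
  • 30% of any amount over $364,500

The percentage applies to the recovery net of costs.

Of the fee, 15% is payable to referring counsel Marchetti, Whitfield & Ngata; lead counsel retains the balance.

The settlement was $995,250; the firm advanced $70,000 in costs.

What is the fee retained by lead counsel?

$263,602.00

Fee base (net of costs): $995,250 − $70,000 = $925,250
First $155,000 at 45% = $69,750.00
Next $43,000 at 40% = $17,200.00
Next $166,500 at 33% = $54,945.00
Remaining $560,750 at 30% = $168,225.00
Fee: $69,750.00 + $17,200.00 + $54,945.00 + $168,225.00 = $310,120.00
Referral share: 15% of $310,120.00 = $46,518.00; lead counsel retains $310,120.00 − $46,518.00 = $263,602.00.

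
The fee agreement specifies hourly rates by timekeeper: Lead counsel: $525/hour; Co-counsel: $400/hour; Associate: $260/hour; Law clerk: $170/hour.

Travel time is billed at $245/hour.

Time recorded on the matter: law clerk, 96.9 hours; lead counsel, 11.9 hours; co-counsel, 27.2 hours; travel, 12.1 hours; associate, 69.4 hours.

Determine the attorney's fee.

$54,609.00

Lead counsel: 11.9 × $525 = $6,247.50
Co-counsel: 27.2 × $400 = $10,880.00
Associate: 69.4 × $260 = $18,044.00
Law clerk: 96.9 × $170 = $16,473.00
Subtotal: $6,247.50 + $10,880.00 + $18,044.00 + $16,473.00 = $51,644.50
Travel: 12.1 × $245 = $2,964.50
Total: $51,644.50 + $2,964.50 = $54,609.00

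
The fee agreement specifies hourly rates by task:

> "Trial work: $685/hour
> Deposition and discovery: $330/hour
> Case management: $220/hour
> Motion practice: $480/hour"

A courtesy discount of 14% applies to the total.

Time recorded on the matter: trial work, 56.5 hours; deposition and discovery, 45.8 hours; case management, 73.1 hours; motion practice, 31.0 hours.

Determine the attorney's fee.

$72,909.51

Trial work: 56.5 × $685 = $38,702.50
Deposition and discovery: 45.8 × $330 = $15,114.00
Case management: 73.1 × $220 = $16,082.00
Motion practice: 31.0 × $480 = $14,880.00
Subtotal: $84,778.50
Less 14% discount: −$11,868.99
Total: $84,778.50 − $11,868.99 = $72,909.51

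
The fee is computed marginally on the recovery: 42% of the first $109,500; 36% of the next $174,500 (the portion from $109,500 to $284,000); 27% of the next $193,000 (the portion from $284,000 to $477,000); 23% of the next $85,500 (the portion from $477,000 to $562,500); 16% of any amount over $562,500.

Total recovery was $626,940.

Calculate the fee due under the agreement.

First $109,500 at 42% = $45,990.00
Next $174,500 at 36% = $62,820.00
Next $193,000 at 27% = $52,110.00
Next $85,500 at 23% = $19,665.00
Remaining $64,440 at 16% = $10,310.40
Fee: $45,990.00 + $62,820.00 + $52,110.00 + $19,665.00 + $10,310.40 = $190,895.40

$190,895.40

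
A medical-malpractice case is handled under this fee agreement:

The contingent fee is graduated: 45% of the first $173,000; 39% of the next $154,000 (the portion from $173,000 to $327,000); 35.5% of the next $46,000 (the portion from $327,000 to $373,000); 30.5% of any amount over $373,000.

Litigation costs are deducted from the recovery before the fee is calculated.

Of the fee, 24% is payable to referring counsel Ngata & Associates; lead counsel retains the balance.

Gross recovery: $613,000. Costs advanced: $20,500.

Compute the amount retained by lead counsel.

$168,102.50

Fee base (net of costs): $613,000 − $20,500 = $592,500
First $173,000 at 45% = $77,850.00
Next $154,000 at 39% = $60,060.00
Next $46,000 at 35.5% = $16,330.00
Remaining $219,500 at 30.5% = $66,947.50
Fee: $77,850.00 + $60,060.00 + $16,330.00 + $66,947.50 = $221,187.50
Referral share: 24% of $221,187.50 = $53,085.00; lead counsel retains $221,187.50 − $53,085.00 = $168,102.50.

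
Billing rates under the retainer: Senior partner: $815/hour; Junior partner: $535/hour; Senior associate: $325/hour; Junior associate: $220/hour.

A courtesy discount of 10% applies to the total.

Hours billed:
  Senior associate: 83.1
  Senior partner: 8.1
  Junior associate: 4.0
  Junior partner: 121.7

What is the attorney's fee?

Senior partner: 8.1 × $815 = $6,601.50
Junior partner: 121.7 × $535 = $65,109.50
Senior associate: 83.1 × $325 = $27,007.50
Junior associate: 4.0 × $220 = $880.00
Subtotal: $99,598.50
Less 10% discount: −$9,959.85
Total: $99,598.50 − $9,959.85 = $89,638.65

$89,638.65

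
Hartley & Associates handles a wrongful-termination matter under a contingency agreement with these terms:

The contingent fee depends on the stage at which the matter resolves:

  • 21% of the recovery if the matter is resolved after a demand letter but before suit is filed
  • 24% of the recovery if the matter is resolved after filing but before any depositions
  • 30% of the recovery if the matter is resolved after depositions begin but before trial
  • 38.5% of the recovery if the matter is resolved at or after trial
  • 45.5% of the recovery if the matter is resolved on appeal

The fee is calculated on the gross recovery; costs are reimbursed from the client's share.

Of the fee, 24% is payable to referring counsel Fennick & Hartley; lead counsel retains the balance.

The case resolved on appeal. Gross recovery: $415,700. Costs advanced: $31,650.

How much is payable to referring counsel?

$45,394.44

Fee base is the gross recovery, $415,700; costs are reimbursed separately.
The matter resolved on appeal, so the 45.5% rate applies.
$415,700 × 45.5% = $189,143.50
Referral share: 24% of $189,143.50 = $45,394.44; lead counsel retains $189,143.50 − $45,394.44 = $143,749.06.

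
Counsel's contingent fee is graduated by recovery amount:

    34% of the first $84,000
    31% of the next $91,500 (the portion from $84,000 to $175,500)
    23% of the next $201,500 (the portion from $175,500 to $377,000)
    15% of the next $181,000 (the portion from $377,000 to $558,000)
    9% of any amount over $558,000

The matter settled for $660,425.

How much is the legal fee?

$139,638.25

First $84,000 at 34% = $28,560.00
Next $91,500 at 31% = $28,365.00
Next $201,500 at 23% = $46,345.00
Next $181,000 at 15% = $27,150.00
Remaining $102,425 at 9% = $9,218.25
Fee: $28,560.00 + $28,365.00 + $46,345.00 + $27,150.00 + $9,218.25 = $139,638.25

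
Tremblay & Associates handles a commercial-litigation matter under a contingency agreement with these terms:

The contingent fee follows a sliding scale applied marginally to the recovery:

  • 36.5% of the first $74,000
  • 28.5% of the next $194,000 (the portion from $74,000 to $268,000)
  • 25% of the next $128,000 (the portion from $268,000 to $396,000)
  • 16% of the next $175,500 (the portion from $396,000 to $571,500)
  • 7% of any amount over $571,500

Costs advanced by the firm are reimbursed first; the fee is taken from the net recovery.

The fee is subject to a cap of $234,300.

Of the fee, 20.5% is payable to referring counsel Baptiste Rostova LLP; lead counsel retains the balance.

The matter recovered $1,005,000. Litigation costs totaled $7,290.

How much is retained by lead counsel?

$136,910.69

Fee base (net of costs): $1,005,000 − $7,290 = $997,710
First $74,000 at 36.5% = $27,010.00
Next $194,000 at 28.5% = $55,290.00
Next $128,000 at 25% = $32,000.00
Next $175,500 at 16% = $28,080.00
Remaining $426,210 at 7% = $29,834.70
Fee: $27,010.00 + $55,290.00 + $32,000.00 + $28,080.00 + $29,834.70 = $172,214.70
$172,214.70 is under the $234,300 cap.
Referral share: 20.5% of $172,214.70 = $35,304.01; lead counsel retains $172,214.70 − $35,304.01 = $136,910.69.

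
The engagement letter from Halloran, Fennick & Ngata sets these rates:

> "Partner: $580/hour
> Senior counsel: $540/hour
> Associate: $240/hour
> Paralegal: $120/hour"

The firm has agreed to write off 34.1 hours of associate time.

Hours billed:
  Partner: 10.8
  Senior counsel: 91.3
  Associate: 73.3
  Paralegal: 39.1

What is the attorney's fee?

Partner: 10.8 × $580 = $6,264.00
Senior counsel: 91.3 × $540 = $49,302.00
Associate: 73.3 × $240 = $17,592.00
Paralegal: 39.1 × $120 = $4,692.00
Subtotal: $77,850.00
Write-off: 34.1 × $240 = $8,184.00
Total: $77,850.00 − $8,184.00 = $69,666.00

$69,666.00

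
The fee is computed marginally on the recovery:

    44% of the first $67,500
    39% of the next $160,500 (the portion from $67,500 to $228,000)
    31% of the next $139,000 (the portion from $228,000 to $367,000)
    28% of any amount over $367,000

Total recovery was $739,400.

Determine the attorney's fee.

First $67,500 at 44% = $29,700.00
Next $160,500 at 39% = $62,595.00
Next $139,000 at 31% = $43,090.00
Remaining $372,400 at 28% = $104,272.00
Fee: $29,700.00 + $62,595.00 + $43,090.00 + $104,272.00 = $239,657.00

$239,657.00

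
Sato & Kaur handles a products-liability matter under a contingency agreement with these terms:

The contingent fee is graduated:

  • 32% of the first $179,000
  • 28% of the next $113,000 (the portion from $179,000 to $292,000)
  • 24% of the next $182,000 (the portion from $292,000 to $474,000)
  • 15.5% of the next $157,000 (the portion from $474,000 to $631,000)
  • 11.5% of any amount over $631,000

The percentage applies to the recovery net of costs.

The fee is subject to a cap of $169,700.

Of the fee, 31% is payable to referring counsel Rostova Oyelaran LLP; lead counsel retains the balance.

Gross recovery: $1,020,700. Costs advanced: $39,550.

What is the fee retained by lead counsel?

Fee base (net of costs): $1,020,700 − $39,550 = $981,150
First $179,000 at 32% = $57,280.00
Next $113,000 at 28% = $31,640.00
Next $182,000 at 24% = $43,680.00
Next $157,000 at 15.5% = $24,335.00
Remaining $350,150 at 11.5% = $40,267.25
Fee: $57,280.00 + $31,640.00 + $43,680.00 + $24,335.00 + $40,267.25 = $197,202.25
$197,202.25 exceeds the $169,700 cap, so the fee is capped at $169,700.00.
Referral share: 31% of $169,700.00 = $52,607.00; lead counsel retains $169,700.00 − $52,607.00 = $117,093.00.

$117,093.00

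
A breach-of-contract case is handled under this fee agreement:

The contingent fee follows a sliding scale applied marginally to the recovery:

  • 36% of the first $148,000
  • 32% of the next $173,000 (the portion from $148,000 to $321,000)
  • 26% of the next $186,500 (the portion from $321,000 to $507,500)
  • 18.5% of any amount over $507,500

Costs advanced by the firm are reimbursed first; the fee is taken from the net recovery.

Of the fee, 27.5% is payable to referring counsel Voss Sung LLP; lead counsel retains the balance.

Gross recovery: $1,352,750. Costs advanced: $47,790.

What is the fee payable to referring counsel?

Fee base (net of costs): $1,352,750 − $47,790 = $1,304,960
First $148,000 at 36% = $53,280.00
Next $173,000 at 32% = $55,360.00
Next $186,500 at 26% = $48,490.00
Remaining $797,460 at 18.5% = $147,530.10
Fee: $53,280.00 + $55,360.00 + $48,490.00 + $147,530.10 = $304,660.10
Referral share: 27.5% of $304,660.10 = $83,781.53; lead counsel retains $304,660.10 − $83,781.53 = $220,878.57.

$83,781.53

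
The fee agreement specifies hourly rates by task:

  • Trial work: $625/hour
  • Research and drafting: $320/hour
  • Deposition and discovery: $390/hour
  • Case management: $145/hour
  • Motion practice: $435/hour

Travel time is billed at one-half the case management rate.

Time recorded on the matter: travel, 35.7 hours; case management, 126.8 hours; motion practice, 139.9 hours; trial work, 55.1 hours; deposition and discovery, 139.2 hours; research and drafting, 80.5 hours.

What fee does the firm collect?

Trial work: 55.1 × $625 = $34,437.50
Research and drafting: 80.5 × $320 = $25,760.00
Deposition and discovery: 139.2 × $390 = $54,288.00
Case management: 126.8 × $145 = $18,386.00
Motion practice: 139.9 × $435 = $60,856.50
Subtotal: $34,437.50 + $25,760.00 + $54,288.00 + $18,386.00 + $60,856.50 = $193,728.00
Travel: 35.7 × ($145 ÷ 2) = 35.7 × $72.50 = $2,588.25
Total: $193,728.00 + $2,588.25 = $196,316.25

$196,316.25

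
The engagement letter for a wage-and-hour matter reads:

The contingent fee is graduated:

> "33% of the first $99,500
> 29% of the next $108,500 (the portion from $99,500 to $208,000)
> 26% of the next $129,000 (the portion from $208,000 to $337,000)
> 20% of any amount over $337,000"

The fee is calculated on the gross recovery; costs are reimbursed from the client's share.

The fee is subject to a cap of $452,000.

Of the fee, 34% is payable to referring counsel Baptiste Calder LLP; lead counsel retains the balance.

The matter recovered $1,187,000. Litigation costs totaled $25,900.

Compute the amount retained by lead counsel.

Fee base is the gross recovery, $1,187,000; costs are reimbursed separately.
First $99,500 at 33% = $32,835.00
Next $108,500 at 29% = $31,465.00
Next $129,000 at 26% = $33,540.00
Remaining $850,000 at 20% = $170,000.00
Fee: $32,835.00 + $31,465.00 + $33,540.00 + $170,000.00 = $267,840.00
$267,840.00 is under the $452,000 cap.
Referral share: 34% of $267,840.00 = $91,065.60; lead counsel retains $267,840.00 − $91,065.60 = $176,774.40.

$176,774.40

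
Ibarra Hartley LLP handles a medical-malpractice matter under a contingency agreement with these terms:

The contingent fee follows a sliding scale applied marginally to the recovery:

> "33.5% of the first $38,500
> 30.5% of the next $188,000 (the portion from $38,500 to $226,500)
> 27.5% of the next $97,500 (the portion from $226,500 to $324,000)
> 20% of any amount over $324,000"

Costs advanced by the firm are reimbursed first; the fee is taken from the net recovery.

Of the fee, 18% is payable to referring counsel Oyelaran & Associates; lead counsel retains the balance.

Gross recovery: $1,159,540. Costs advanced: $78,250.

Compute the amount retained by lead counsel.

$203,776.56

Fee base (net of costs): $1,159,540 − $78,250 = $1,081,290
First $38,500 at 33.5% = $12,897.50
Next $188,000 at 30.5% = $57,340.00
Next $97,500 at 27.5% = $26,812.50
Remaining $757,290 at 20% = $151,458.00
Fee: $12,897.50 + $57,340.00 + $26,812.50 + $151,458.00 = $248,508.00
Referral share: 18% of $248,508.00 = $44,731.44; lead counsel retains $248,508.00 − $44,731.44 = $203,776.56.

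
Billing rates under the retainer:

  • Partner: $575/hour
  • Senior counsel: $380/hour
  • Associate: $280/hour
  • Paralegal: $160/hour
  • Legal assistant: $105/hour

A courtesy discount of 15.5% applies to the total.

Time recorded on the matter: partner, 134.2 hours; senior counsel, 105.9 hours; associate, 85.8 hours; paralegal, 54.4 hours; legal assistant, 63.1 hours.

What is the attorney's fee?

Partner: 134.2 × $575 = $77,165.00
Senior counsel: 105.9 × $380 = $40,242.00
Associate: 85.8 × $280 = $24,024.00
Paralegal: 54.4 × $160 = $8,704.00
Legal assistant: 63.1 × $105 = $6,625.50
Subtotal: $156,760.50
Less 15.5% discount: −$24,297.88
Total: $156,760.50 − $24,297.88 = $132,462.62

$132,462.62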